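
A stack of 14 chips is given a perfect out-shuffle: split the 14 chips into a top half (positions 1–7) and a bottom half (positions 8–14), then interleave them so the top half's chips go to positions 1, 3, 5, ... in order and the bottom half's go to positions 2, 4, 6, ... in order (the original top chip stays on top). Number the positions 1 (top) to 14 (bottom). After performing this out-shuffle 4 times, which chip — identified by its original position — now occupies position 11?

13

Work backwards from position 11, undoing one out-shuffle at a time:
11 ← 6 ← 10 ← 12 ← 13
So the chip now at position 11 started at position 13.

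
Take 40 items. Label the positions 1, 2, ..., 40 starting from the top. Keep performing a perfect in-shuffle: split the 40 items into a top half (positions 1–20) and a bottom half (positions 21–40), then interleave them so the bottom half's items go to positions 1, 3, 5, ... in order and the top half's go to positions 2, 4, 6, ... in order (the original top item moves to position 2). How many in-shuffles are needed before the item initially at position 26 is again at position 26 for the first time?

20

Follow position 26 under repeated in-shuffles:
26 → 11 → 22 → 3 → 6 → 12 → 24 → 7 → 14 → 28 → 15 → 30 → 19 → 38 → 35 → 29 → 17 → 34 → 27 → 13 → 26
It first returns after 20 in-shuffles.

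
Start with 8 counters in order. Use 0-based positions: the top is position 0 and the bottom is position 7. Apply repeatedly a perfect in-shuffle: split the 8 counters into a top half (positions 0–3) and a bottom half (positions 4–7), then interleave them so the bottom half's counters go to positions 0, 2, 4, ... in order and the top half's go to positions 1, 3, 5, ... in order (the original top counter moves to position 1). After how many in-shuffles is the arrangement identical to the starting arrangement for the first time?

6

The in-shuffle permutes the 8 positions with cycle lengths [2, 6].
Every counter is home exactly when every cycle has completed a whole number of laps, i.e. after lcm(2, 6) = 6 in-shuffles.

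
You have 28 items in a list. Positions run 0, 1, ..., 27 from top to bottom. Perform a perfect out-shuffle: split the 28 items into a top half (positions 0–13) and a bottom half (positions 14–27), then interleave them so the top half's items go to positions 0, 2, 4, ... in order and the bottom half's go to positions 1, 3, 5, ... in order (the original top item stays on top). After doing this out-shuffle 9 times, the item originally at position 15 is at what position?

12

Track the item's position through each out-shuffle:
15 → 3 → 6 → 12 → 24 → 21 → 15 → 3 → 6 → 12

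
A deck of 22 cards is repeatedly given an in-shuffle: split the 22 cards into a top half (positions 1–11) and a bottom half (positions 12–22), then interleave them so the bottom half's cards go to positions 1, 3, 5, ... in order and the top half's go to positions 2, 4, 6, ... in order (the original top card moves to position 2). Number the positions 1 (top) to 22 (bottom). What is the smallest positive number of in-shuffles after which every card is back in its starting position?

11

The in-shuffle permutes the 22 positions with cycle lengths [11, 11].
Every card is home exactly when every cycle has completed a whole number of laps, i.e. after lcm(11) = 11 in-shuffles.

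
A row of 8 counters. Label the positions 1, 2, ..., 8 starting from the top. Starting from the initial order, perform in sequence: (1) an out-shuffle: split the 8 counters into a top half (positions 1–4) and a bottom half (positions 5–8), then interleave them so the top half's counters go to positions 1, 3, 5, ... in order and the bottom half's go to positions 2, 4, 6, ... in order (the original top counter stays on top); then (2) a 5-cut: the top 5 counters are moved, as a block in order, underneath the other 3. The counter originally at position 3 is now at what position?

8

Track the counter from position 3 forward through each operation:
  after op 1 (out-shuffle): 3 → 5
  after op 2 (cut 5): 5 → 8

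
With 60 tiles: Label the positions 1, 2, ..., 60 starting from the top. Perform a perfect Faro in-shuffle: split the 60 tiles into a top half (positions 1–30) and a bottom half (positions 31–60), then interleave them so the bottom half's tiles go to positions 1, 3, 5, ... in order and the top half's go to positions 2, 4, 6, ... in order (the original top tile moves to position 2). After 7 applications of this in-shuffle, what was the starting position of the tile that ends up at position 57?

40

Work backwards from position 57, undoing one in-shuffle at a time:
57 ← 59 ← 60 ← 30 ← 15 ← 38 ← 19 ← 40
So the tile now at position 57 started at position 40.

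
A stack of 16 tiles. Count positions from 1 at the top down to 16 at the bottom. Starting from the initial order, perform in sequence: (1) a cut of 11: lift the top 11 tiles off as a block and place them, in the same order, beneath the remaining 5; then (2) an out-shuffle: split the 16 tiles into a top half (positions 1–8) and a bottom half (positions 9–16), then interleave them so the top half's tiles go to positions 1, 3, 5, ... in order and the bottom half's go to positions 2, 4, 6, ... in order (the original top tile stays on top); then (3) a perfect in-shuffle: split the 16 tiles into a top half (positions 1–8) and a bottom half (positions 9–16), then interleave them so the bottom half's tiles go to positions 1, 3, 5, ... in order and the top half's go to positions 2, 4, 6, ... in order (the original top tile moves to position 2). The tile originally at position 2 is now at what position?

9

Track the tile from position 2 forward through each operation:
  after op 1 (cut 11): 2 → 7
  after op 2 (out-shuffle): 7 → 13
  after op 3 (in-shuffle): 13 → 9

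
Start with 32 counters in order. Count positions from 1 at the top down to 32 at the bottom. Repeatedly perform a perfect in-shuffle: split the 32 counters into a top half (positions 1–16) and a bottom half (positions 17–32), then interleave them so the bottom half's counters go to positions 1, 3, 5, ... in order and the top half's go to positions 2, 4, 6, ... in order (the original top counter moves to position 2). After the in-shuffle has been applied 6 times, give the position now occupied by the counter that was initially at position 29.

Track the counter's position through each in-shuffle:
29 → 25 → 17 → 1 → 2 → 4 → 8

8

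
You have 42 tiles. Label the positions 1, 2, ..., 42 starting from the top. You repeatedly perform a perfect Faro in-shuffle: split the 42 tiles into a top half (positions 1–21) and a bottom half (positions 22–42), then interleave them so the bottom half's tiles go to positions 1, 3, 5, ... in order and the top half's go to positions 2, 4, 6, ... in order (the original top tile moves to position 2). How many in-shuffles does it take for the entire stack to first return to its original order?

The in-shuffle permutes the 42 positions with cycle lengths [14, 14, 14].
Every tile is home exactly when every cycle has completed a whole number of laps, i.e. after lcm(14) = 14 in-shuffles.

14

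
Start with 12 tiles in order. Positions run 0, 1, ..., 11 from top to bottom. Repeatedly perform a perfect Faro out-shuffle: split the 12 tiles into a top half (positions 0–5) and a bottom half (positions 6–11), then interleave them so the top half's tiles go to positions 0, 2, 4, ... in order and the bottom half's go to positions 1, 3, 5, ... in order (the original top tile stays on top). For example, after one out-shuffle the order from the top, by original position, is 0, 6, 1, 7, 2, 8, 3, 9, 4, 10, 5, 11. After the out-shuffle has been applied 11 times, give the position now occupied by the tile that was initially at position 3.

Track the tile's position through each out-shuffle:
3 → 6 → 1 → 2 → 4 → 8 → 5 → 10 → 9 → 7 → 3 → 6

6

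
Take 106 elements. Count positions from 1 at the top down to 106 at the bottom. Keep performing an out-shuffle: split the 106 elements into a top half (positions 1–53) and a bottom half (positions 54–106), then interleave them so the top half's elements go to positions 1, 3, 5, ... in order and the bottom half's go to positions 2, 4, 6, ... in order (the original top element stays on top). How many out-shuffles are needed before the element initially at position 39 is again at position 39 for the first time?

Follow position 39 under repeated out-shuffles:
39 → 77 → 48 → 95 → 84 → 62 → 18 → 35 → 69 → 32 → 63 → 20 → 39
It first returns after 12 out-shuffles.

12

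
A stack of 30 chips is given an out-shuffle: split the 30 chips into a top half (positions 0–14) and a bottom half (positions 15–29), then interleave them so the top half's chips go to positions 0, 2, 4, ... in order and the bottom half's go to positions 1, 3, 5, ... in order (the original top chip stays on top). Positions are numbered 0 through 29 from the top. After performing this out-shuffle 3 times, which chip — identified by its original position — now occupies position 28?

Work backwards from position 28, undoing one out-shuffle at a time:
28 ← 14 ← 7 ← 18
So the chip now at position 28 started at position 18.

18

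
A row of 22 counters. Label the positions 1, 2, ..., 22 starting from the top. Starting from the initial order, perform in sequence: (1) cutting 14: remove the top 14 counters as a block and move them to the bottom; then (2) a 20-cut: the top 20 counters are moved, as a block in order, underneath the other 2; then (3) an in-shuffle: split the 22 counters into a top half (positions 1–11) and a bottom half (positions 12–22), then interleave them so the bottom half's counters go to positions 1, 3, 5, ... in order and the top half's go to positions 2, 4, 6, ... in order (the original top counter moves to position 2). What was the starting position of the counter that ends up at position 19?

11

Undo the operations in reverse order, starting from position 19:
  undo op 3 (in-shuffle, from bottom half): 19 ← 21
  undo op 2 (cut 20): 21 ← 19
  undo op 1 (cut 14): 19 ← 11
So the counter at position 19 came from original position 11.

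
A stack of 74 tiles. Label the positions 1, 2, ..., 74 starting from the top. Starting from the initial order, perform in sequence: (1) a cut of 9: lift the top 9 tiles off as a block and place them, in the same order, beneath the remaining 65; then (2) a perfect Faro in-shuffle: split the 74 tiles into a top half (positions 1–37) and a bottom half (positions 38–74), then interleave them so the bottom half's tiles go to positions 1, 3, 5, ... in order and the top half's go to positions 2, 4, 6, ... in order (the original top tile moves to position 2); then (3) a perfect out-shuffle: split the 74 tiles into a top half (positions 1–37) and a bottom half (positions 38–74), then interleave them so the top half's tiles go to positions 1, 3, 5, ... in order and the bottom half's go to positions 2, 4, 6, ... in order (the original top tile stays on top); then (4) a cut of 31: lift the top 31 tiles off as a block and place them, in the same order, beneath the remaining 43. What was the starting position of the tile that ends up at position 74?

Undo the operations in reverse order, starting from position 74:
  undo op 4 (cut 31): 74 ← 31
  undo op 3 (out-shuffle, from top half): 31 ← 16
  undo op 2 (in-shuffle, from top half): 16 ← 8
  undo op 1 (cut 9): 8 ← 17
So the tile at position 74 came from original position 17.

17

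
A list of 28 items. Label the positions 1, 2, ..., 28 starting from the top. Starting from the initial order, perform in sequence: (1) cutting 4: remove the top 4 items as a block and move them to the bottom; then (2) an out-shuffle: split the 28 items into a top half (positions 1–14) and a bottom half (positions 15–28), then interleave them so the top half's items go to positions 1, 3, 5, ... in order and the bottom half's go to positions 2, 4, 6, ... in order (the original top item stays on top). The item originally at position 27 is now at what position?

Track the item from position 27 forward through each operation:
  after op 1 (cut 4): 27 → 23
  after op 2 (out-shuffle): 23 → 18

18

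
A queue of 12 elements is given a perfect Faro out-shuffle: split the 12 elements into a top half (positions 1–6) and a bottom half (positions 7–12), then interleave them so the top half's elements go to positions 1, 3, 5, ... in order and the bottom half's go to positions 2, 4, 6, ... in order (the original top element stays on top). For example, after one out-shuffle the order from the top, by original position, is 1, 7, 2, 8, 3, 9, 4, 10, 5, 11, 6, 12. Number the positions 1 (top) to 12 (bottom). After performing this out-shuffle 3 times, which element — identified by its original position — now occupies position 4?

Work backwards from position 4, undoing one out-shuffle at a time:
4 ← 8 ← 10 ← 11
So the element now at position 4 started at position 11.

11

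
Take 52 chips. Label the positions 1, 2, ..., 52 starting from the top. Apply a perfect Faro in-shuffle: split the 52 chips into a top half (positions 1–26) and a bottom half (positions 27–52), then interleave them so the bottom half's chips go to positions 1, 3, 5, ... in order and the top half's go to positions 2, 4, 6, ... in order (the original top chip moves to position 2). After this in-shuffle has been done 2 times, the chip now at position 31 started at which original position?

Work backwards from position 31, undoing one in-shuffle at a time:
31 ← 42 ← 21
So the chip now at position 31 started at position 21.

21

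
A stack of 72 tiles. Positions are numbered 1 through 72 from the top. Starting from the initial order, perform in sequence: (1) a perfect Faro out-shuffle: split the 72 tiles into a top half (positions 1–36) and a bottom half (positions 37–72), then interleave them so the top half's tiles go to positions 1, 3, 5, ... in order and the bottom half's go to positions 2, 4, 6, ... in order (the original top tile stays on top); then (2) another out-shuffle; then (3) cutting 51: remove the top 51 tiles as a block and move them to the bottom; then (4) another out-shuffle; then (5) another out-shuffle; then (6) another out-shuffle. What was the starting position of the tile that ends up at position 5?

Undo the operations in reverse order, starting from position 5:
  undo op 6 (out-shuffle, from top half): 5 ← 3
  undo op 5 (out-shuffle, from top half): 3 ← 2
  undo op 4 (out-shuffle, from bottom half): 2 ← 37
  undo op 3 (cut 51): 37 ← 16
  undo op 2 (out-shuffle, from bottom half): 16 ← 44
  undo op 1 (out-shuffle, from bottom half): 44 ← 58
So the tile at position 5 came from original position 58.

58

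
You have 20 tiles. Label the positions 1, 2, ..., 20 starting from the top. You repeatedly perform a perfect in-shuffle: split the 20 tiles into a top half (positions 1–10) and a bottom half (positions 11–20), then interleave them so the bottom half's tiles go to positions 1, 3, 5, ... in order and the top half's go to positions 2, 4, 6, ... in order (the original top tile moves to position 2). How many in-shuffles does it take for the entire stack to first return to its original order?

6

The in-shuffle permutes the 20 positions with cycle lengths [2, 3, 3, 6, 6].
Every tile is home exactly when every cycle has completed a whole number of laps, i.e. after lcm(2, 3, 6) = 6 in-shuffles.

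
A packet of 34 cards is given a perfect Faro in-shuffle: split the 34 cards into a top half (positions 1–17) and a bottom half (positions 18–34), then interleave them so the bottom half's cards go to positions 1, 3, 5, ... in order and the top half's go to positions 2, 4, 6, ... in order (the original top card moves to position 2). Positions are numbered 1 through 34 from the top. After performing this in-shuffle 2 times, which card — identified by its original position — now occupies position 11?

Work backwards from position 11, undoing one in-shuffle at a time:
11 ← 23 ← 29
So the card now at position 11 started at position 29.

29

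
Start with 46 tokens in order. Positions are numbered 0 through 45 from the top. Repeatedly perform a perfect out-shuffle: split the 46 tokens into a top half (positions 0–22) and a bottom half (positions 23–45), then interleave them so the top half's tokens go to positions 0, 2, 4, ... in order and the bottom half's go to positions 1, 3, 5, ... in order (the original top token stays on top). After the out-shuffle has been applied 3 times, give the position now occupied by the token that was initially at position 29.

Track the token's position through each out-shuffle:
29 → 13 → 26 → 7

7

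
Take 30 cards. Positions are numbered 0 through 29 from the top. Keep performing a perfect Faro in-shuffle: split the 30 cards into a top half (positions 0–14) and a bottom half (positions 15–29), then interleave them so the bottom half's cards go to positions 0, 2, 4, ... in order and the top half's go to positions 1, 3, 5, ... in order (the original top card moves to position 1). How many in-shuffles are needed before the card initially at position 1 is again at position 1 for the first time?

Follow position 1 under repeated in-shuffles:
1 → 3 → 7 → 15 → 0 → 1
It first returns after 5 in-shuffles.

5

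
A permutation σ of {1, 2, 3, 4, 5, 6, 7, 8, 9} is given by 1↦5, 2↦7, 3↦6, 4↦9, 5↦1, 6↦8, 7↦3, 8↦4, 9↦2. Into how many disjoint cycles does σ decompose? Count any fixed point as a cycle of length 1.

Cycle decomposition: (1 5) (2 7 3 6 8 4 9).
2 cycles.

2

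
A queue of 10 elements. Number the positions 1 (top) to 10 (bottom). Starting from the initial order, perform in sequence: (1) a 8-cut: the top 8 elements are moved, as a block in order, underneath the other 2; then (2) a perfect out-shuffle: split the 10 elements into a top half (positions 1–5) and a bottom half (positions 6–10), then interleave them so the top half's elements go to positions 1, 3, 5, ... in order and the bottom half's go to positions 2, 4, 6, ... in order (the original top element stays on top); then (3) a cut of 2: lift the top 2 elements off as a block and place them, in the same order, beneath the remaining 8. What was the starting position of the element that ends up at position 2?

5

Undo the operations in reverse order, starting from position 2:
  undo op 3 (cut 2): 2 ← 4
  undo op 2 (out-shuffle, from bottom half): 4 ← 7
  undo op 1 (cut 8): 7 ← 5
So the element at position 2 came from original position 5.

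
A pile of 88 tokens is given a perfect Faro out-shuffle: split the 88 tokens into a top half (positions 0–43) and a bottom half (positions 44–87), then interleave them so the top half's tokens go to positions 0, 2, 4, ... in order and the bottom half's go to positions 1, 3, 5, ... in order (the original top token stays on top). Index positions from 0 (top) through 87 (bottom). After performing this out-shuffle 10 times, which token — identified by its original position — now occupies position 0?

Work backwards from position 0, undoing one out-shuffle at a time:
0 ← 0 ← 0 ← 0 ← 0 ← 0 ← 0 ← 0 ← 0 ← 0 ← 0
So the token now at position 0 started at position 0.

0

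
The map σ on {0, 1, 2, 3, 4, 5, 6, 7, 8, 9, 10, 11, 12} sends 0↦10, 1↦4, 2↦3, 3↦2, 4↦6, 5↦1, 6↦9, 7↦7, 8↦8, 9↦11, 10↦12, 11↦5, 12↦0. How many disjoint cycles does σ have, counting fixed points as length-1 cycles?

Cycle decomposition: (0 10 12) (1 4 6 9 11 5) (2 3) (7) (8).
5 cycles.

5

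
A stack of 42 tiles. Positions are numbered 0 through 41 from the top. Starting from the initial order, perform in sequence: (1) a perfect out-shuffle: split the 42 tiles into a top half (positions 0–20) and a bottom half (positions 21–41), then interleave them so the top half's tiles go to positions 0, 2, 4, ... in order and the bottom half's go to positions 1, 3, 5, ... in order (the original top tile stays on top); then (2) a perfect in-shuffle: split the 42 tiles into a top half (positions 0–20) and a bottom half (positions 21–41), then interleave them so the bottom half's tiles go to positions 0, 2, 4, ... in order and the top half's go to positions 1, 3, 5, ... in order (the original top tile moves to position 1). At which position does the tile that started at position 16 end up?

Track the tile from position 16 forward through each operation:
  after op 1 (out-shuffle): 16 → 32
  after op 2 (in-shuffle): 32 → 22

22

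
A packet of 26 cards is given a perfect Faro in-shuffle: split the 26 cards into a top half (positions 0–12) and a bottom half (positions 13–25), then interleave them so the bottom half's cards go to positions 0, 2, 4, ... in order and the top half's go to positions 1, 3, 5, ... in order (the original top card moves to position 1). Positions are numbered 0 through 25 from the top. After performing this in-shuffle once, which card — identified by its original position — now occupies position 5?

2

Work backwards from position 5, undoing one in-shuffle at a time:
5 ← 2
So the card now at position 5 started at position 2.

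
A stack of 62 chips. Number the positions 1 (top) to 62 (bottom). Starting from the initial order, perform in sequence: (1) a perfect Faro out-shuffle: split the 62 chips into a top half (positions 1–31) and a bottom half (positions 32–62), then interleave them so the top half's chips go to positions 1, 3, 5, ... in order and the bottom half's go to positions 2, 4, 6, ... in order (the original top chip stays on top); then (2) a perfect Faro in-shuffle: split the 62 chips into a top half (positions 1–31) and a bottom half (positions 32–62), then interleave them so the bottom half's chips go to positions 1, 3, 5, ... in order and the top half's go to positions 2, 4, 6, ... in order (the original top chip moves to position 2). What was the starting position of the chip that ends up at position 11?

19

Undo the operations in reverse order, starting from position 11:
  undo op 2 (in-shuffle, from bottom half): 11 ← 37
  undo op 1 (out-shuffle, from top half): 37 ← 19
So the chip at position 11 came from original position 19.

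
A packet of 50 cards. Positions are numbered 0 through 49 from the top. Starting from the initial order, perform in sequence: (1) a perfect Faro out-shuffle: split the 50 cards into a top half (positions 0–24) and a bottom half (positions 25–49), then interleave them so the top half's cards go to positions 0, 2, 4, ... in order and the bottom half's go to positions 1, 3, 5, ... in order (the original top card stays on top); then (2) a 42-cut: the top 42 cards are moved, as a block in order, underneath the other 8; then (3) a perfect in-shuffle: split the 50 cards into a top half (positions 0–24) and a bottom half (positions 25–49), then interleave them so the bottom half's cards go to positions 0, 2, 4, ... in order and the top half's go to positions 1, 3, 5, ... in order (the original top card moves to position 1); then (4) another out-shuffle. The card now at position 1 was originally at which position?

2

Undo the operations in reverse order, starting from position 1:
  undo op 4 (out-shuffle, from bottom half): 1 ← 25
  undo op 3 (in-shuffle, from top half): 25 ← 12
  undo op 2 (cut 42): 12 ← 4
  undo op 1 (out-shuffle, from top half): 4 ← 2
So the card at position 1 came from original position 2.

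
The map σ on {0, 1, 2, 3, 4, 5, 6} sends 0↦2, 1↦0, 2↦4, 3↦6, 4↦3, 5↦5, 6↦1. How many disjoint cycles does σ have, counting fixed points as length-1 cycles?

Cycle decomposition: (0 2 4 3 6 1) (5).
2 cycles.

2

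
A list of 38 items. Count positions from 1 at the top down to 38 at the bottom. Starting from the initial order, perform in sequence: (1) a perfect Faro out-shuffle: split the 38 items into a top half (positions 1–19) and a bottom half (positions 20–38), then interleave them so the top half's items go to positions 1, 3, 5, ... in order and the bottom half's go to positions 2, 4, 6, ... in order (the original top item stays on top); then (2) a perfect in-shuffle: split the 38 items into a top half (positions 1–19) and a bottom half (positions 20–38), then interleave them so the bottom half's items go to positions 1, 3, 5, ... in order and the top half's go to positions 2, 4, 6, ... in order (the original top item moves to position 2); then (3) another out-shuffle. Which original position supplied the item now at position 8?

16

Undo the operations in reverse order, starting from position 8:
  undo op 3 (out-shuffle, from bottom half): 8 ← 23
  undo op 2 (in-shuffle, from bottom half): 23 ← 31
  undo op 1 (out-shuffle, from top half): 31 ← 16
So the item at position 8 came from original position 16.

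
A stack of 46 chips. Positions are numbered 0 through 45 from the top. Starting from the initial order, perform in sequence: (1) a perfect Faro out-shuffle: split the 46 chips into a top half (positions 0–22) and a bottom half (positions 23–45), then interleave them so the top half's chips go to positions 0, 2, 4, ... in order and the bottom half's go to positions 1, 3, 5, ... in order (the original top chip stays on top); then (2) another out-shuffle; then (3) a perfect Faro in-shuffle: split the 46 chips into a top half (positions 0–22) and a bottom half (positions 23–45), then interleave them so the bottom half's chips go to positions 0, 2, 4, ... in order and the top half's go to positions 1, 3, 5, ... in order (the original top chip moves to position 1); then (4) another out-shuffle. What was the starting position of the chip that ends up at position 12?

Undo the operations in reverse order, starting from position 12:
  undo op 4 (out-shuffle, from top half): 12 ← 6
  undo op 3 (in-shuffle, from bottom half): 6 ← 26
  undo op 2 (out-shuffle, from top half): 26 ← 13
  undo op 1 (out-shuffle, from bottom half): 13 ← 29
So the chip at position 12 came from original position 29.

29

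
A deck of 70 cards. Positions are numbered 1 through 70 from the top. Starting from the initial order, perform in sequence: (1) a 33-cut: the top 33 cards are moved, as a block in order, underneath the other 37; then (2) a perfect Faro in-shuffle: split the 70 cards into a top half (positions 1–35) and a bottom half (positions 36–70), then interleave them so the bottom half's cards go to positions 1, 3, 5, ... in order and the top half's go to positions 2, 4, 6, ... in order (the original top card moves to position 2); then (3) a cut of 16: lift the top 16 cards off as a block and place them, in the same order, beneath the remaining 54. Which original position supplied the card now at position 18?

Undo the operations in reverse order, starting from position 18:
  undo op 3 (cut 16): 18 ← 34
  undo op 2 (in-shuffle, from top half): 34 ← 17
  undo op 1 (cut 33): 17 ← 50
So the card at position 18 came from original position 50.

50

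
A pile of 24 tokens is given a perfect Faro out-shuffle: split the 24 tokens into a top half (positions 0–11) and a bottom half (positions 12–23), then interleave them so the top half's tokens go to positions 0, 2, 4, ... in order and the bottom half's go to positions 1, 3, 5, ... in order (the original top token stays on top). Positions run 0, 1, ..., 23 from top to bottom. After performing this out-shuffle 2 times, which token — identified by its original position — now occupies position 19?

22

Work backwards from position 19, undoing one out-shuffle at a time:
19 ← 21 ← 22
So the token now at position 19 started at position 22.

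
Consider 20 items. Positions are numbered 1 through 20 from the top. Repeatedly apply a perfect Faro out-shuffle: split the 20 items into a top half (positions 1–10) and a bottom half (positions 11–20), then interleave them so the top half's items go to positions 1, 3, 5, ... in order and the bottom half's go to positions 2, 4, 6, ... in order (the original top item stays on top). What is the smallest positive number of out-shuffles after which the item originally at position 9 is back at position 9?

Follow position 9 under repeated out-shuffles:
9 → 17 → 14 → 8 → 15 → 10 → 19 → 18 → 16 → 12 → 4 → 7 → 13 → 6 → 11 → 2 → 3 → 5 → 9
It first returns after 18 out-shuffles.

18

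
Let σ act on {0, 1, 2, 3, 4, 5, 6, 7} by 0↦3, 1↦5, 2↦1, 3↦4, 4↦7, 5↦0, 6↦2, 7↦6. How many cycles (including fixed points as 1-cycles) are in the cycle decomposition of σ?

1

Cycle decomposition: (0 3 4 7 6 2 1 5).
1 cycle.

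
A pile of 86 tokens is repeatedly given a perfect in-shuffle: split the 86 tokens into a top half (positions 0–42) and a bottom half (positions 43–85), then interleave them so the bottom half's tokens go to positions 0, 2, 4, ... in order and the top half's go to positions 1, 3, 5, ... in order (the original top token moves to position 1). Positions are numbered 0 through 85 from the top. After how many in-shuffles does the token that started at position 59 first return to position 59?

28

Follow position 59 under repeated in-shuffles:
59 → 32 → 65 → 44 → 2 → 5 → 11 → 23 → ... → 59 (length 28)
It first returns after 28 in-shuffles.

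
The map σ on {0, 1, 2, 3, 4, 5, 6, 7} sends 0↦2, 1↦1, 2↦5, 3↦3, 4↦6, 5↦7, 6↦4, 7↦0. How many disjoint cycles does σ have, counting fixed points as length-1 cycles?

4

Cycle decomposition: (0 2 5 7) (1) (3) (4 6).
4 cycles.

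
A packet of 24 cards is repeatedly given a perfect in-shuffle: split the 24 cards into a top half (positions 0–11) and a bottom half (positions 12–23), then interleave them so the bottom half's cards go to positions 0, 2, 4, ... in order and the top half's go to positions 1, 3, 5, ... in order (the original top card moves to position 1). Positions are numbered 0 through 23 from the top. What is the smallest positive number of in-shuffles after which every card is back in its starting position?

The in-shuffle permutes the 24 positions with cycle lengths [4, 20].
Every card is home exactly when every cycle has completed a whole number of laps, i.e. after lcm(4, 20) = 20 in-shuffles.

20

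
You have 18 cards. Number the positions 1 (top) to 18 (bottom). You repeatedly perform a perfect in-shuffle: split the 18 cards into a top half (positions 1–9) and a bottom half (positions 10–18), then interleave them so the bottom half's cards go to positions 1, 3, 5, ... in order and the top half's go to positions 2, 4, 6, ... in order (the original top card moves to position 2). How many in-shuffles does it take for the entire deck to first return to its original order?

18

The in-shuffle permutes the 18 positions with cycle lengths [18].
Every card is home exactly when every cycle has completed a whole number of laps, i.e. after lcm(18) = 18 in-shuffles.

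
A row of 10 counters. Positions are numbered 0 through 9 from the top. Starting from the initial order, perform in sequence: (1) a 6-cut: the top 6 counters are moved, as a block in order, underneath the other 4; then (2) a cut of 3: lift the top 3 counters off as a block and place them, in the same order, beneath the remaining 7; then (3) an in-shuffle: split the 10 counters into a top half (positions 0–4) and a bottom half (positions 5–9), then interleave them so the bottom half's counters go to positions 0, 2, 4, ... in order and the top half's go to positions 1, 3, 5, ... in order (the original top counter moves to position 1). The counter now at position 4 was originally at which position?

Undo the operations in reverse order, starting from position 4:
  undo op 3 (in-shuffle, from bottom half): 4 ← 7
  undo op 2 (cut 3): 7 ← 0
  undo op 1 (cut 6): 0 ← 6
So the counter at position 4 came from original position 6.

6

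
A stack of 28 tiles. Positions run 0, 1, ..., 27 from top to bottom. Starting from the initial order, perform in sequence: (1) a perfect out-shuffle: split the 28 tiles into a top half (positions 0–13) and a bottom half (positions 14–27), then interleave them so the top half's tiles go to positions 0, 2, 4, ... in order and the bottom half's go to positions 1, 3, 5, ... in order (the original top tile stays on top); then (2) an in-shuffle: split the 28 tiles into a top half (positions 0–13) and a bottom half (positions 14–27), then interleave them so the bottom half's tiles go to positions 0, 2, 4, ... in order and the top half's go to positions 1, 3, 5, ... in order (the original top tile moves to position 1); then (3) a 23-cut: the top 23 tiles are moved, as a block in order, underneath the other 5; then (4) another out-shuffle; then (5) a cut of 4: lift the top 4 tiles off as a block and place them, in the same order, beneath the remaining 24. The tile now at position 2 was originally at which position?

Undo the operations in reverse order, starting from position 2:
  undo op 5 (cut 4): 2 ← 6
  undo op 4 (out-shuffle, from top half): 6 ← 3
  undo op 3 (cut 23): 3 ← 26
  undo op 2 (in-shuffle, from bottom half): 26 ← 27
  undo op 1 (out-shuffle, from bottom half): 27 ← 27
So the tile at position 2 came from original position 27.

27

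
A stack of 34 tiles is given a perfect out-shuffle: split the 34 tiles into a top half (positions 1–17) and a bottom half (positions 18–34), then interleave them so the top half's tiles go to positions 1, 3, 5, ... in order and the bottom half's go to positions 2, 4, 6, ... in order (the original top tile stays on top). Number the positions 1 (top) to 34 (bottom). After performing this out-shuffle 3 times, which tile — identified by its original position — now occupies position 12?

23

Work backwards from position 12, undoing one out-shuffle at a time:
12 ← 23 ← 12 ← 23
So the tile now at position 12 started at position 23.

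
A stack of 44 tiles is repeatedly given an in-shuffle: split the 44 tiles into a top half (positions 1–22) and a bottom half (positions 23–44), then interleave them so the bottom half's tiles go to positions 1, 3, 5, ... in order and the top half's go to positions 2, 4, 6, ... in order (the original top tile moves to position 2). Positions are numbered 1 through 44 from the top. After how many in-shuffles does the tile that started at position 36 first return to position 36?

Follow position 36 under repeated in-shuffles:
36 → 27 → 9 → 18 → 36
It first returns after 4 in-shuffles.

4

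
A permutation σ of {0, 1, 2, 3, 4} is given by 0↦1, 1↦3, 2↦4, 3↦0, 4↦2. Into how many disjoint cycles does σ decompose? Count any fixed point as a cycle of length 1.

Cycle decomposition: (0 1 3) (2 4).
2 cycles.

2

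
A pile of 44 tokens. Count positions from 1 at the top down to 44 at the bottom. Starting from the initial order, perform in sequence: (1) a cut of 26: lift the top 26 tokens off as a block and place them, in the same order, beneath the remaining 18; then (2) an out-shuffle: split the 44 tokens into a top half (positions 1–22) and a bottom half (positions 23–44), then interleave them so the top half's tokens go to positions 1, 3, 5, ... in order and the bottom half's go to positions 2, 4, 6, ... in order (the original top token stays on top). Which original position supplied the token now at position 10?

Undo the operations in reverse order, starting from position 10:
  undo op 2 (out-shuffle, from bottom half): 10 ← 27
  undo op 1 (cut 26): 27 ← 9
So the token at position 10 came from original position 9.

9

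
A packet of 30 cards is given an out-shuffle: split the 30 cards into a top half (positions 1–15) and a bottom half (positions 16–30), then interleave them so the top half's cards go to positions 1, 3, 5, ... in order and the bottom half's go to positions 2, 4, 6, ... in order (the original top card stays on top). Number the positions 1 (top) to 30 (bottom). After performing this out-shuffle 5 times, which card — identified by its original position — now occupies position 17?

Work backwards from position 17, undoing one out-shuffle at a time:
17 ← 9 ← 5 ← 3 ← 2 ← 16
So the card now at position 17 started at position 16.

16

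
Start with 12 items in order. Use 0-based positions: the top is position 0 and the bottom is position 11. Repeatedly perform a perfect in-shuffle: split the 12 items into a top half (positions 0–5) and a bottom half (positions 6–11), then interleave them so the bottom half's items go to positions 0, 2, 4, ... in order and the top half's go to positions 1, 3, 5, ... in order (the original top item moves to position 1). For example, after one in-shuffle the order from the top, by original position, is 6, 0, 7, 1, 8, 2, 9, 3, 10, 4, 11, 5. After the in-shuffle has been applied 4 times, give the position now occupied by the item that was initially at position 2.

Track the item's position through each in-shuffle:
2 → 5 → 11 → 10 → 8

8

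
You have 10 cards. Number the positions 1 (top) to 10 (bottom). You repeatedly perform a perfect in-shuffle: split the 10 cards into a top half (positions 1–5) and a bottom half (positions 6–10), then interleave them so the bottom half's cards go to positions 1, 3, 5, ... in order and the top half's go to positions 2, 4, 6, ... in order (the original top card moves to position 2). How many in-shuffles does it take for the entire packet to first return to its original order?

10

The in-shuffle permutes the 10 positions with cycle lengths [10].
Every card is home exactly when every cycle has completed a whole number of laps, i.e. after lcm(10) = 10 in-shuffles.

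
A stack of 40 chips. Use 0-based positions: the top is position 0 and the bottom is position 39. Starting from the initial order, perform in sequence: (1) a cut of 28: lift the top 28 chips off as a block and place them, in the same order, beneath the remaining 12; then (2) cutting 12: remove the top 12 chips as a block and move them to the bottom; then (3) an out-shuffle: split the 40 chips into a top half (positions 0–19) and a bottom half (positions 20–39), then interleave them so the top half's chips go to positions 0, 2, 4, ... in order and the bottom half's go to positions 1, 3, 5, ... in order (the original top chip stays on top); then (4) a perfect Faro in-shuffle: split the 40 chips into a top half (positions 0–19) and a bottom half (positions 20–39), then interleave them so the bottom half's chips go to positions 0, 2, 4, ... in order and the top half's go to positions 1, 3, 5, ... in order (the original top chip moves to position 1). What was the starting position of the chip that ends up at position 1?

Undo the operations in reverse order, starting from position 1:
  undo op 4 (in-shuffle, from top half): 1 ← 0
  undo op 3 (out-shuffle, from top half): 0 ← 0
  undo op 2 (cut 12): 0 ← 12
  undo op 1 (cut 28): 12 ← 0
So the chip at position 1 came from original position 0.

0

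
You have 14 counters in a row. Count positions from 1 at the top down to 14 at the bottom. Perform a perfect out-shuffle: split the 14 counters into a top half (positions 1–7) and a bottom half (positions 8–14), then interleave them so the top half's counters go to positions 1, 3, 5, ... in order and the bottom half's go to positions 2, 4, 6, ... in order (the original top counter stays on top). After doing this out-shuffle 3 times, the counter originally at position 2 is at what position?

Track the counter's position through each out-shuffle:
2 → 3 → 5 → 9

9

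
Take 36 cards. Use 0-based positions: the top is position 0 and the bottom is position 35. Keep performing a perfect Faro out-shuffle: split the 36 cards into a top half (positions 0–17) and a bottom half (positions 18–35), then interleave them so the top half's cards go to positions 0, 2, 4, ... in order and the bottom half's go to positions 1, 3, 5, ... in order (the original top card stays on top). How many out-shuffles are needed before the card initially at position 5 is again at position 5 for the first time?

3

Follow position 5 under repeated out-shuffles:
5 → 10 → 20 → 5
It first returns after 3 out-shuffles.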